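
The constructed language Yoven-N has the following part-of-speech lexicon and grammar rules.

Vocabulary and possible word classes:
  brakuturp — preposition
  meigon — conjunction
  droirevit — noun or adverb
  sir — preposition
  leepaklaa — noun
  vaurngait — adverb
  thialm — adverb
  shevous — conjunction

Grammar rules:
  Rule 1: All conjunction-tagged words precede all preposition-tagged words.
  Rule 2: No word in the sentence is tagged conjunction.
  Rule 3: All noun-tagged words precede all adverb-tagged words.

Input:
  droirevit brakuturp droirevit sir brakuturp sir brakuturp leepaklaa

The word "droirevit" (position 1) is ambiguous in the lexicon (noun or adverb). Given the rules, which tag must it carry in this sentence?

noun

Candidates per position — 1:droirevit {noun,adverb}; 2:brakuturp {preposition}; 3:droirevit {noun,adverb}; 4:sir {preposition}; 5:brakuturp {preposition}; 6:sir {preposition}; 7:brakuturp {preposition}; 8:leepaklaa {noun}.
Position 1: tagging it adverb would leave rule 3 unsatisfiable, so it must be noun.
Position 3: tagging it adverb would leave rule 3 unsatisfiable, so it must be noun.
The unique satisfying tagging is: noun preposition noun preposition preposition preposition preposition noun.
Check: rule 1 satisfied; rule 2 satisfied; rule 3 satisfied.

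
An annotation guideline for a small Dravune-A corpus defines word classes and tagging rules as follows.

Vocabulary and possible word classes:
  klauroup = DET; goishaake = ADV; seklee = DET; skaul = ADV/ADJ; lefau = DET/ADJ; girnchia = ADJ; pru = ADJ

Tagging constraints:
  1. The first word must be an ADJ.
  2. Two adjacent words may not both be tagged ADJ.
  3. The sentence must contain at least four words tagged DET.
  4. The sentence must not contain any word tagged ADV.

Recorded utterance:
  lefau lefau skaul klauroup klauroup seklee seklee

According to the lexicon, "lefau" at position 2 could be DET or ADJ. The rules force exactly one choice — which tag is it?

DET

Candidates per position — 1:lefau {DET,ADJ}; 2:lefau {DET,ADJ}; 3:skaul {ADV,ADJ}; 4:klauroup {DET}; 5:klauroup {DET}; 6:seklee {DET}; 7:seklee {DET}.
At position 1, choosing DET makes rule 1 impossible to satisfy; hence ADJ.
At position 2, choosing ADJ makes rule 2 impossible to satisfy; hence DET.
At position 3, choosing ADV makes rule 4 impossible to satisfy; hence ADJ.
The unique satisfying tagging is: ADJ DET ADJ DET DET DET DET.
Rule-by-rule: rule 1 holds; rule 2 holds; rule 3 holds; rule 4 holds.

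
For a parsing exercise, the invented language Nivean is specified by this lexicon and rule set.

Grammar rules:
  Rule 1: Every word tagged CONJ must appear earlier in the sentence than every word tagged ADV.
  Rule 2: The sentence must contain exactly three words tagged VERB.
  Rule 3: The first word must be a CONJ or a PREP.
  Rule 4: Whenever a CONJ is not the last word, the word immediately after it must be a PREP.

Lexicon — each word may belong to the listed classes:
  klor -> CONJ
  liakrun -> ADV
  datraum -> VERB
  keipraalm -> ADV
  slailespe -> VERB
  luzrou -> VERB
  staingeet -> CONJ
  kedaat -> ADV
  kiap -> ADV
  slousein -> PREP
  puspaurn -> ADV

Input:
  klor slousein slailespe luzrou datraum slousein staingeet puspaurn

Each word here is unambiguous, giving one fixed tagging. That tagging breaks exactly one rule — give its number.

4

Fixed tagging: CONJ PREP VERB VERB VERB PREP CONJ ADV.
Applying the rules: R1 pass, R2 pass, R3 pass, R4 fail.
Only rule 4 fails.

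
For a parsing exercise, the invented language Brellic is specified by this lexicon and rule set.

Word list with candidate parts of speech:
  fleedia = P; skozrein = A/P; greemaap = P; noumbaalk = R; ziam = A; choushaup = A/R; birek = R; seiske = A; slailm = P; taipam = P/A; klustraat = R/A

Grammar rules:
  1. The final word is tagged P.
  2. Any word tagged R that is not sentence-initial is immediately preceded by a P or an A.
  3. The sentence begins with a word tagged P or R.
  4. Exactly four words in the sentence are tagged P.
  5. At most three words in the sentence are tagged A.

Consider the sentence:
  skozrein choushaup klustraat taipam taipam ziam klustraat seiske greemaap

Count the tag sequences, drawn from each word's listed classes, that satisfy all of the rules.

2

Candidates per position — 1:skozrein {A,P}; 2:choushaup {A,R}; 3:klustraat {R,A}; 4:taipam {P,A}; 5:taipam {P,A}; 6:ziam {A}; 7:klustraat {R,A}; 8:seiske {A}; 9:greemaap {P}.
There are 64 candidate sequences in total.
The sequences that satisfy every rule: P A R P P A R A P; P R A P P A R A P.
Count = 2.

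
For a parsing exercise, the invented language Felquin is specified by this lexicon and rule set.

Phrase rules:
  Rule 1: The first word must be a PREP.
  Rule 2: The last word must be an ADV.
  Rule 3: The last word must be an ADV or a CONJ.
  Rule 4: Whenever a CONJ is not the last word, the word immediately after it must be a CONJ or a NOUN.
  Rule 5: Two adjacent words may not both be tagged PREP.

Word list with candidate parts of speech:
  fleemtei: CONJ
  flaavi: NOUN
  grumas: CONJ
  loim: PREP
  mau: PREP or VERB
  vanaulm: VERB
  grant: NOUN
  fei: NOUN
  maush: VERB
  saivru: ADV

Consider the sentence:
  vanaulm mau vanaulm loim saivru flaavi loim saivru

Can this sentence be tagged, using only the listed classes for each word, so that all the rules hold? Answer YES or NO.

Candidates per position — 1:vanaulm {VERB}; 2:mau {PREP,VERB}; 3:vanaulm {VERB}; 4:loim {PREP}; 5:saivru {ADV}; 6:flaavi {NOUN}; 7:loim {PREP}; 8:saivru {ADV}.
Rule 1 cannot be satisfied by any choice of tags from the lexicon.
So there is no consistent tagging.

NO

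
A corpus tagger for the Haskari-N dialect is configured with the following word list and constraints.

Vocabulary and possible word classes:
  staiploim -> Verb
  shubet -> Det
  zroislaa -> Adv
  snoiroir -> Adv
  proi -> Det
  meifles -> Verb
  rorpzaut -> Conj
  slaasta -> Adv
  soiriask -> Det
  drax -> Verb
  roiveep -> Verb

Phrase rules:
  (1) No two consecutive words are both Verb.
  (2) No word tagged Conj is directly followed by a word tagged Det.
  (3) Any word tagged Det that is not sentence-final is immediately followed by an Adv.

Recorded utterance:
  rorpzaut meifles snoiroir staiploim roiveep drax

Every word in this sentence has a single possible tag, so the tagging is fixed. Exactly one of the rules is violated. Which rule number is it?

1

Fixed tagging: Conj Verb Adv Verb Verb Verb.
Rule check: R1 ✗, R2 ✓, R3 ✓.
Only rule 1 fails.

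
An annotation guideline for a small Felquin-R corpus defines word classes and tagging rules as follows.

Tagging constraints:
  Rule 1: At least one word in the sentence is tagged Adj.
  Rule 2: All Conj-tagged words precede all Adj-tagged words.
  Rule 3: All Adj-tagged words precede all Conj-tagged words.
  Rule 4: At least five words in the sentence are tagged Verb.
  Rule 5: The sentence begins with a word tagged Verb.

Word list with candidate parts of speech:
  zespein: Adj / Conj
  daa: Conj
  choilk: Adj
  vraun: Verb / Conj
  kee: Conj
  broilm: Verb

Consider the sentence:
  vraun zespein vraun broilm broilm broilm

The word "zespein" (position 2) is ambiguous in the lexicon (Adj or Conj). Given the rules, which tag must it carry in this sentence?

Candidates per position — 1:vraun {Verb,Conj}; 2:zespein {Adj,Conj}; 3:vraun {Verb,Conj}; 4:broilm {Verb}; 5:broilm {Verb}; 6:broilm {Verb}.
Position 1: tagging it Conj would leave rule 4 unsatisfiable, so it must be Verb.
Position 2: tagging it Conj would leave rule 1 unsatisfiable, so it must be Adj.
Position 3: tagging it Conj would leave rule 2 unsatisfiable, so it must be Verb.
The only consistent sequence is: Verb Adj Verb Verb Verb Verb.
Check: rule 1 satisfied; rule 2 satisfied; rule 3 satisfied; rule 4 satisfied; rule 5 satisfied.

Adj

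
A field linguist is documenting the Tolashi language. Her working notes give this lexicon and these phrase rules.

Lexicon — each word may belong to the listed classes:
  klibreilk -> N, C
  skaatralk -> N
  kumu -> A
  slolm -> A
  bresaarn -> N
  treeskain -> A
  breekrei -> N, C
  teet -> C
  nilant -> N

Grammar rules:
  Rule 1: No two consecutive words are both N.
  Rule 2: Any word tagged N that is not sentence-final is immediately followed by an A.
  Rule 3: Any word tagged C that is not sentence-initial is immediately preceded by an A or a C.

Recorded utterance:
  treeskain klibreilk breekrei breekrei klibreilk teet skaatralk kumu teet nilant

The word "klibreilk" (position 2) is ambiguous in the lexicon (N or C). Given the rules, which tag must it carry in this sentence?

Candidates per position — 1:treeskain {A}; 2:klibreilk {N,C}; 3:breekrei {N,C}; 4:breekrei {N,C}; 5:klibreilk {N,C}; 6:teet {C}; 7:skaatralk {N}; 8:kumu {A}; 9:teet {C}; 10:nilant {N}.
Position 2: tagging it N would leave rule 2 unsatisfiable, so it must be C.
Position 3: tagging it N would leave rule 2 unsatisfiable, so it must be C.
Position 4: tagging it N would leave rule 2 unsatisfiable, so it must be C.
Position 5: tagging it N would leave rule 2 unsatisfiable, so it must be C.
The only consistent sequence is: A C C C C C N A C N.
Checking: rule 1 satisfied; rule 2 satisfied; rule 3 satisfied.

C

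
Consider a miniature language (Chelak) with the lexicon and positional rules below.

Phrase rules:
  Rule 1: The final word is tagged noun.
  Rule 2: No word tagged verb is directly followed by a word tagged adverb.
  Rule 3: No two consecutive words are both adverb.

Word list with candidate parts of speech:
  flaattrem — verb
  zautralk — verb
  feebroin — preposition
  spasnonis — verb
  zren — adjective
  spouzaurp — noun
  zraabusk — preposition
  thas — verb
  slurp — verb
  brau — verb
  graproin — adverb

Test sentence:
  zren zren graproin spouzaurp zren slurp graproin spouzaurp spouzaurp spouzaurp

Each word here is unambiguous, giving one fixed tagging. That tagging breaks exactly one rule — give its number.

Fixed tagging: adjective adjective adverb noun adjective verb adverb noun noun noun.
Checking each rule: R1 pass, R2 fail, R3 pass.
Only rule 2 fails.

2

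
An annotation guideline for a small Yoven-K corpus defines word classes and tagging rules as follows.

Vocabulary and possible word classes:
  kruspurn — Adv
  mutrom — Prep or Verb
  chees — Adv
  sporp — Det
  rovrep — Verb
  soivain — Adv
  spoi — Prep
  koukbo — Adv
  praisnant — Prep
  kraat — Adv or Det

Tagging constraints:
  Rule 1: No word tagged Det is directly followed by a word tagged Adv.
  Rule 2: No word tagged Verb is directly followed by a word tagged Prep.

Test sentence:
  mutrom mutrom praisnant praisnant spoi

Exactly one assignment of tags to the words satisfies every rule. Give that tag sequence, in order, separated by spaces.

Prep Prep Prep Prep Prep

Candidates per position — 1:mutrom {Prep,Verb}; 2:mutrom {Prep,Verb}; 3:praisnant {Prep}; 4:praisnant {Prep}; 5:spoi {Prep}.
At position 1, choosing Verb makes rule 2 impossible to satisfy; hence Prep.
At position 2, choosing Verb makes rule 2 impossible to satisfy; hence Prep.
That leaves exactly one tagging: Prep Prep Prep Prep Prep.
Verifying each rule — rule 1 holds; rule 2 holds.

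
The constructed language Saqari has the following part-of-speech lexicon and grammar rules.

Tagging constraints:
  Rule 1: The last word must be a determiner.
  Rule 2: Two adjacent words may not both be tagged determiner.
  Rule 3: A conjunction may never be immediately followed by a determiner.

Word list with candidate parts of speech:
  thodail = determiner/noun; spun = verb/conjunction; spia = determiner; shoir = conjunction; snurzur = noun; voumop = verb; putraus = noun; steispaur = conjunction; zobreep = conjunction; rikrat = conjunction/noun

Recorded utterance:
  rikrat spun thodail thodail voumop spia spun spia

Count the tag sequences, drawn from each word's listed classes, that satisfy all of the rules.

Candidates per position — 1:rikrat {conjunction,noun}; 2:spun {verb,conjunction}; 3:thodail {determiner,noun}; 4:thodail {determiner,noun}; 5:voumop {verb}; 6:spia {determiner}; 7:spun {verb,conjunction}; 8:spia {determiner}.
There are 32 candidate sequences in total.
Checking each against the rules leaves 10 sequences.
Count = 10.

10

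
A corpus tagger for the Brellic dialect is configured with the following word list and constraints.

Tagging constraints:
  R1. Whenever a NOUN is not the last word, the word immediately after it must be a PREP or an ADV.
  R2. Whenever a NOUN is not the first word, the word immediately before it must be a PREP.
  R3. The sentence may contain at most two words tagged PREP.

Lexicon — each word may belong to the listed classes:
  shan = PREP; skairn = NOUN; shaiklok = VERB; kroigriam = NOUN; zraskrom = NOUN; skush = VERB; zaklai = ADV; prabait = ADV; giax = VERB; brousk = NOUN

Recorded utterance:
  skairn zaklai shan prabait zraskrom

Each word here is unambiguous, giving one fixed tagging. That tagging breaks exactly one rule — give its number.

Fixed tagging: NOUN ADV PREP ADV NOUN.
Rule check: R1 holds, R2 violated, R3 holds.
Only rule 2 fails.

2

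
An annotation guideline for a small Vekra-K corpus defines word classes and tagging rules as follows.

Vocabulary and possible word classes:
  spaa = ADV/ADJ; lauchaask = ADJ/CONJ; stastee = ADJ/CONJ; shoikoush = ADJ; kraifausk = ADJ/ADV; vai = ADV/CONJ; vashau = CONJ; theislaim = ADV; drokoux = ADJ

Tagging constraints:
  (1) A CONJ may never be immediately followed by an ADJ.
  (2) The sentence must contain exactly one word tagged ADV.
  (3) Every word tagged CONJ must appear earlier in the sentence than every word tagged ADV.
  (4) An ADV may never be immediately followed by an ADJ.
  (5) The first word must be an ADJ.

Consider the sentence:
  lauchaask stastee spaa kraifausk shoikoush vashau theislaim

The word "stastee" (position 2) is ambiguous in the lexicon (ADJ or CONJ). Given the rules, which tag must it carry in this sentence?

ADJ

Candidates per position — 1:lauchaask {ADJ,CONJ}; 2:stastee {ADJ,CONJ}; 3:spaa {ADV,ADJ}; 4:kraifausk {ADJ,ADV}; 5:shoikoush {ADJ}; 6:vashau {CONJ}; 7:theislaim {ADV}.
Position 1: CONJ is ruled out by rule 5; that leaves ADJ.
Position 3: ADV is ruled out by rule 2; that leaves ADJ.
Position 4: ADV is ruled out by rule 2; that leaves ADJ.
Position 2: CONJ is ruled out by rule 1; that leaves ADJ.
So the tagging must be: ADJ ADJ ADJ ADJ ADJ CONJ ADV.
Checking: rule 1 ✓; rule 2 ✓; rule 3 ✓; rule 4 ✓; rule 5 ✓.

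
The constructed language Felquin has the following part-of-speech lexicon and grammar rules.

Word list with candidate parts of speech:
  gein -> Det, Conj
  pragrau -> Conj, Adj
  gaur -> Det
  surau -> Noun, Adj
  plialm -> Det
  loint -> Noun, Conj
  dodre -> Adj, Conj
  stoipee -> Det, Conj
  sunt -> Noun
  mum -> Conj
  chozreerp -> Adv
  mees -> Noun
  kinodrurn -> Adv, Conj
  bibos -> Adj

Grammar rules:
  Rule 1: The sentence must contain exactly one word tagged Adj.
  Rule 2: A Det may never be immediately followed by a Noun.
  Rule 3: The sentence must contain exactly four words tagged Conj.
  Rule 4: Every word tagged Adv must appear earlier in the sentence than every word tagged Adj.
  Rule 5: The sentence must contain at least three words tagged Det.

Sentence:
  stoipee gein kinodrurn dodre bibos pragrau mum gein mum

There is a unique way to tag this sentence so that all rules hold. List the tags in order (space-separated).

Det Det Adv Conj Adj Conj Conj Det Conj

Candidates per position — 1:stoipee {Det,Conj}; 2:gein {Det,Conj}; 3:kinodrurn {Adv,Conj}; 4:dodre {Adj,Conj}; 5:bibos {Adj}; 6:pragrau {Conj,Adj}; 7:mum {Conj}; 8:gein {Det,Conj}; 9:mum {Conj}.
Position 1: tagging it Conj would leave rule 5 unsatisfiable, so it must be Det.
Position 2: tagging it Conj would leave rule 5 unsatisfiable, so it must be Det.
Position 4: tagging it Adj would leave rule 1 unsatisfiable, so it must be Conj.
Position 6: tagging it Adj would leave rule 1 unsatisfiable, so it must be Conj.
Position 8: tagging it Conj would leave rule 3 unsatisfiable, so it must be Det.
Position 3: tagging it Conj would leave rule 3 unsatisfiable, so it must be Adv.
The unique satisfying tagging is: Det Det Adv Conj Adj Conj Conj Det Conj.
Rule-by-rule: rule 1 satisfied; rule 2 satisfied; rule 3 satisfied; rule 4 satisfied; rule 5 satisfied.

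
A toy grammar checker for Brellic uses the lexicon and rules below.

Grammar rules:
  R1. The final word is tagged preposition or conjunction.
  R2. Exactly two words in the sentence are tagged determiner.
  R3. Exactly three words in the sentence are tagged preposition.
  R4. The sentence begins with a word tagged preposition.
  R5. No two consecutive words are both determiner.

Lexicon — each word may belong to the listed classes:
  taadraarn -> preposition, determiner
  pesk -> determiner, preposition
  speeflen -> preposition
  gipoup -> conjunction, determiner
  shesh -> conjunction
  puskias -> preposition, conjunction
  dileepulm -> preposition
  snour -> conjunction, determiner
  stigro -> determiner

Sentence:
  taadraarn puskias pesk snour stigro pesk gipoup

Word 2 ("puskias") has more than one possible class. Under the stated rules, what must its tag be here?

Candidates per position — 1:taadraarn {preposition,determiner}; 2:puskias {preposition,conjunction}; 3:pesk {determiner,preposition}; 4:snour {conjunction,determiner}; 5:stigro {determiner}; 6:pesk {determiner,preposition}; 7:gipoup {conjunction,determiner}.
Position 1: tagging it determiner would leave rule 4 unsatisfiable, so it must be preposition.
Position 4: tagging it determiner would leave rule 5 unsatisfiable, so it must be conjunction.
Position 6: tagging it determiner would leave rule 5 unsatisfiable, so it must be preposition.
Position 7: tagging it determiner would leave rule 1 unsatisfiable, so it must be conjunction.
Position 3: tagging it preposition would leave rule 2 unsatisfiable, so it must be determiner.
Position 2: tagging it conjunction would leave rule 3 unsatisfiable, so it must be preposition.
That leaves exactly one tagging: preposition preposition determiner conjunction determiner preposition conjunction.
Check: rule 1 ok; rule 2 ok; rule 3 ok; rule 4 ok; rule 5 ok.

preposition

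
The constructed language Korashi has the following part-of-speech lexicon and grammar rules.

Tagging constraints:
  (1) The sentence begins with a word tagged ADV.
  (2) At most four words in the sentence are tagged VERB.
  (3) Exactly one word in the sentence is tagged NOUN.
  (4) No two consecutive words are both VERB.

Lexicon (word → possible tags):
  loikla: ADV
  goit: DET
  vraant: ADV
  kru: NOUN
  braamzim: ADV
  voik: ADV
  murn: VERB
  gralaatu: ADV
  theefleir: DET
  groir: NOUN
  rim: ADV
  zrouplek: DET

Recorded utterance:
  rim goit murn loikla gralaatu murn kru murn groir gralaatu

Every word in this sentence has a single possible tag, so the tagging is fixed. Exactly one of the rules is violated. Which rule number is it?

Fixed tagging: ADV DET VERB ADV ADV VERB NOUN VERB NOUN ADV.
Checking each rule: R1 pass, R2 pass, R3 fail, R4 pass.
Only rule 3 fails.

3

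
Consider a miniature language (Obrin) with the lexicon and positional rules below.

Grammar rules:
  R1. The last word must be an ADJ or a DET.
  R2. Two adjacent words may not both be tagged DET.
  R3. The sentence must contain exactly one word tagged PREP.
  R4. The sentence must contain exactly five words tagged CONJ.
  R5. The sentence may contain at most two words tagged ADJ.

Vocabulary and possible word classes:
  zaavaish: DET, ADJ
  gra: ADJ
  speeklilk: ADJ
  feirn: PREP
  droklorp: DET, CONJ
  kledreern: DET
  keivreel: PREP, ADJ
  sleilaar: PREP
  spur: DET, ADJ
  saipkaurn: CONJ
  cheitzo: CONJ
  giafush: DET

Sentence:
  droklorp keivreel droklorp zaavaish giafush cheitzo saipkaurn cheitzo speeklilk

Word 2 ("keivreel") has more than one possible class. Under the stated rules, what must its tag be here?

PREP

Candidates per position — 1:droklorp {DET,CONJ}; 2:keivreel {PREP,ADJ}; 3:droklorp {DET,CONJ}; 4:zaavaish {DET,ADJ}; 5:giafush {DET}; 6:cheitzo {CONJ}; 7:saipkaurn {CONJ}; 8:cheitzo {CONJ}; 9:speeklilk {ADJ}.
Position 1: DET is ruled out by rule 4; that leaves CONJ.
Position 2: ADJ is ruled out by rule 3; that leaves PREP.
Position 3: DET is ruled out by rule 4; that leaves CONJ.
Position 4: DET is ruled out by rule 2; that leaves ADJ.
So the tagging must be: CONJ PREP CONJ ADJ DET CONJ CONJ CONJ ADJ.
Rule-by-rule: rule 1 satisfied; rule 2 satisfied; rule 3 satisfied; rule 4 satisfied; rule 5 satisfied.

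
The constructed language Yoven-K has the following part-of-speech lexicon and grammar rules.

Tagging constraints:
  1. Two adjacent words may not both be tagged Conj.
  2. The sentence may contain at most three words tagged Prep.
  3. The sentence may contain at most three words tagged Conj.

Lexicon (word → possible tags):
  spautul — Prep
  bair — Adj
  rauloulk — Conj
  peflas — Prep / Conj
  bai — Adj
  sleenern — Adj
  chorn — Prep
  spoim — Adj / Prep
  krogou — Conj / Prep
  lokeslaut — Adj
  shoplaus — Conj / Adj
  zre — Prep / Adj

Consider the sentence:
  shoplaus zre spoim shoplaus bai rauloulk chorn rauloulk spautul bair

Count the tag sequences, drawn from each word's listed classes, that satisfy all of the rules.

Candidates per position — 1:shoplaus {Conj,Adj}; 2:zre {Prep,Adj}; 3:spoim {Adj,Prep}; 4:shoplaus {Conj,Adj}; 5:bai {Adj}; 6:rauloulk {Conj}; 7:chorn {Prep}; 8:rauloulk {Conj}; 9:spautul {Prep}; 10:bair {Adj}.
There are 16 candidate sequences in total.
Checking each against the rules leaves 9 sequences.
Count = 9.

9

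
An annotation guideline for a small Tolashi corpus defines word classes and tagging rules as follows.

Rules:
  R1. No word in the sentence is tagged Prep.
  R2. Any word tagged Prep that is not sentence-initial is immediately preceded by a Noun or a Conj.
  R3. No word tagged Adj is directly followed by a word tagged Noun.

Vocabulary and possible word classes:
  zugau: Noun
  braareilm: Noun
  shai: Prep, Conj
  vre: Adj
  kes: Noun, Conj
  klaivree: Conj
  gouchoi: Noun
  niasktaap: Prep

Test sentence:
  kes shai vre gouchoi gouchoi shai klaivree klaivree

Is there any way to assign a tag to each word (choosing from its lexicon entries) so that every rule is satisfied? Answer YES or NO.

NO

Candidates per position — 1:kes {Noun,Conj}; 2:shai {Prep,Conj}; 3:vre {Adj}; 4:gouchoi {Noun}; 5:gouchoi {Noun}; 6:shai {Prep,Conj}; 7:klaivree {Conj}; 8:klaivree {Conj}.
Rule 3 cannot be satisfied by any choice of tags from the lexicon.
So there is no consistent tagging.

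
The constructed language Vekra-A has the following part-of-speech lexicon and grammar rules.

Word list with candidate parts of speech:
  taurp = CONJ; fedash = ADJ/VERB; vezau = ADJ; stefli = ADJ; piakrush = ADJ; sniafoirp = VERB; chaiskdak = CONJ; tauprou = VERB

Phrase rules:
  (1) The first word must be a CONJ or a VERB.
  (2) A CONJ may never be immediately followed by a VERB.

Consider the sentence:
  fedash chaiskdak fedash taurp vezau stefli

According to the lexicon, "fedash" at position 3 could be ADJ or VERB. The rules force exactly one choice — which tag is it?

Candidates per position — 1:fedash {ADJ,VERB}; 2:chaiskdak {CONJ}; 3:fedash {ADJ,VERB}; 4:taurp {CONJ}; 5:vezau {ADJ}; 6:stefli {ADJ}.
Position 1: tagging it ADJ would leave rule 1 unsatisfiable, so it must be VERB.
Position 3: tagging it VERB would leave rule 2 unsatisfiable, so it must be ADJ.
The unique satisfying tagging is: VERB CONJ ADJ CONJ ADJ ADJ.
Check: rule 1 satisfied; rule 2 satisfied.

ADJ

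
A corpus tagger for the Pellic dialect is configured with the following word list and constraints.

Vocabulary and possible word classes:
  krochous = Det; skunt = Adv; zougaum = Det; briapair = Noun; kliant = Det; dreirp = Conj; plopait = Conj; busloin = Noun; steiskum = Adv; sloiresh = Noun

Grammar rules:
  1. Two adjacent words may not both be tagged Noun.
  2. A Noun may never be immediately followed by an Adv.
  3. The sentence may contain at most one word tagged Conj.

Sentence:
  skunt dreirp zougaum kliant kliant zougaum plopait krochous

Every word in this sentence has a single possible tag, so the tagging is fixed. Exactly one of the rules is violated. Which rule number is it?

Fixed tagging: Adv Conj Det Det Det Det Conj Det.
Applying the rules: R1 ✓, R2 ✓, R3 ✗.
Only rule 3 fails.

3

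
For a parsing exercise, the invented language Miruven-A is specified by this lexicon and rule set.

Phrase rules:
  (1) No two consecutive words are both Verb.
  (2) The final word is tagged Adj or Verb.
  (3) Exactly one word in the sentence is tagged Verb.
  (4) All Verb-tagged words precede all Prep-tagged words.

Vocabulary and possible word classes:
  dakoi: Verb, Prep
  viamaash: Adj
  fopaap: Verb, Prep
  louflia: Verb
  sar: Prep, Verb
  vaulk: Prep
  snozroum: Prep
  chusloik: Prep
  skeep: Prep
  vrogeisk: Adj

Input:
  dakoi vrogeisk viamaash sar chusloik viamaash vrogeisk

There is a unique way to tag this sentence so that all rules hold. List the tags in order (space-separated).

Verb Adj Adj Prep Prep Adj Adj

Candidates per position — 1:dakoi {Verb,Prep}; 2:vrogeisk {Adj}; 3:viamaash {Adj}; 4:sar {Prep,Verb}; 5:chusloik {Prep}; 6:viamaash {Adj}; 7:vrogeisk {Adj}.
The remaining ambiguous positions (1, 4) are resolved jointly — only one combination satisfies every rule.
That leaves exactly one tagging: Verb Adj Adj Prep Prep Adj Adj.
Verifying each rule — rule 1 holds; rule 2 holds; rule 3 holds; rule 4 holds.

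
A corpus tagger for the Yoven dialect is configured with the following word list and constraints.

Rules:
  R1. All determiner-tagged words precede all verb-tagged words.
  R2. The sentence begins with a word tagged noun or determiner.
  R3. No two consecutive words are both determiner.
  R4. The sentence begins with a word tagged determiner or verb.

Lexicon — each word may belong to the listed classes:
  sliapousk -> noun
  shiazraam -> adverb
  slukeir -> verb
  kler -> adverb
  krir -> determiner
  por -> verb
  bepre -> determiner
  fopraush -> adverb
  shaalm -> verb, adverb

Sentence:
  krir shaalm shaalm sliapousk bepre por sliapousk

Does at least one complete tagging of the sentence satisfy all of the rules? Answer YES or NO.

Candidates per position — 1:krir {determiner}; 2:shaalm {verb,adverb}; 3:shaalm {verb,adverb}; 4:sliapousk {noun}; 5:bepre {determiner}; 6:por {verb}; 7:sliapousk {noun}.
One satisfying assignment: determiner adverb adverb noun determiner verb noun.
Verifying each rule — rule 1 ✓; rule 2 ✓; rule 3 ✓; rule 4 ✓.

YES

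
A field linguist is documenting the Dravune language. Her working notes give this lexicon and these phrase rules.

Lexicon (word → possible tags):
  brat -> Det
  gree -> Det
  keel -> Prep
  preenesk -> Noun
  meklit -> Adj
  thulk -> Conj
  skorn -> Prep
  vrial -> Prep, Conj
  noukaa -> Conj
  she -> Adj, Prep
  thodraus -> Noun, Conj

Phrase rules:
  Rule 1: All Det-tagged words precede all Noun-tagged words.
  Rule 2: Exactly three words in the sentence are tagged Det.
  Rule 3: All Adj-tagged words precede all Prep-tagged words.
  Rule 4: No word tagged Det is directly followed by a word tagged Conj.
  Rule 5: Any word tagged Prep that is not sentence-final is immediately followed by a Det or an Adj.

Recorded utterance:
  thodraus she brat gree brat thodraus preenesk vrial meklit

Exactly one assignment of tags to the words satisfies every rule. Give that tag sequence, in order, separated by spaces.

Conj Adj Det Det Det Noun Noun Conj Adj

Candidates per position — 1:thodraus {Noun,Conj}; 2:she {Adj,Prep}; 3:brat {Det}; 4:gree {Det}; 5:brat {Det}; 6:thodraus {Noun,Conj}; 7:preenesk {Noun}; 8:vrial {Prep,Conj}; 9:meklit {Adj}.
Position 1: Noun is ruled out by rule 1; that leaves Conj.
Position 2: Prep is ruled out by rule 3; that leaves Adj.
Position 6: Conj is ruled out by rule 4; that leaves Noun.
Position 8: Prep is ruled out by rule 3; that leaves Conj.
So the tagging must be: Conj Adj Det Det Det Noun Noun Conj Adj.
Verifying each rule — rule 1 satisfied; rule 2 satisfied; rule 3 satisfied; rule 4 satisfied; rule 5 satisfied.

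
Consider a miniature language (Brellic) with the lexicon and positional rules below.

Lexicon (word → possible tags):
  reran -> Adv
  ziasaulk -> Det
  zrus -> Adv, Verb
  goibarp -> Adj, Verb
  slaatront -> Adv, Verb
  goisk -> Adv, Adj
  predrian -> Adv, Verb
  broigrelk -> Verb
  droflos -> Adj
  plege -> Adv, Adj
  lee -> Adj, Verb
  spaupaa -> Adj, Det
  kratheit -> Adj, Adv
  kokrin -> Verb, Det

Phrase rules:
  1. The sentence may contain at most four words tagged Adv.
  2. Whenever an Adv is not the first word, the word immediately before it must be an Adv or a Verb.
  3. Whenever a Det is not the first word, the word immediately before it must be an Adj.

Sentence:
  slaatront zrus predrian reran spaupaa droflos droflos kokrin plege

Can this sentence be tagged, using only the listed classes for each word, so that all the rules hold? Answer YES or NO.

Candidates per position — 1:slaatront {Adv,Verb}; 2:zrus {Adv,Verb}; 3:predrian {Adv,Verb}; 4:reran {Adv}; 5:spaupaa {Adj,Det}; 6:droflos {Adj}; 7:droflos {Adj}; 8:kokrin {Verb,Det}; 9:plege {Adv,Adj}.
One satisfying assignment: Verb Verb Verb Adv Adj Adj Adj Verb Adv.
Checking: rule 1 ✓; rule 2 ✓; rule 3 ✓.

YES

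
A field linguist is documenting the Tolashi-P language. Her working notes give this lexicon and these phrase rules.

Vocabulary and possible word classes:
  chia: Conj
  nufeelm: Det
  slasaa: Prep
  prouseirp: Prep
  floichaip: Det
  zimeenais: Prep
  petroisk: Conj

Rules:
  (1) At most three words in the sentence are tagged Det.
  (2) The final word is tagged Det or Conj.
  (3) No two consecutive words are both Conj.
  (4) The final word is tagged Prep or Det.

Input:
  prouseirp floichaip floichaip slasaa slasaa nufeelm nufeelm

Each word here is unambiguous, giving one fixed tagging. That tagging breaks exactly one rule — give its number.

Fixed tagging: Prep Det Det Prep Prep Det Det.
Rule check: R1 ✗, R2 ✓, R3 ✓, R4 ✓.
Only rule 1 fails.

1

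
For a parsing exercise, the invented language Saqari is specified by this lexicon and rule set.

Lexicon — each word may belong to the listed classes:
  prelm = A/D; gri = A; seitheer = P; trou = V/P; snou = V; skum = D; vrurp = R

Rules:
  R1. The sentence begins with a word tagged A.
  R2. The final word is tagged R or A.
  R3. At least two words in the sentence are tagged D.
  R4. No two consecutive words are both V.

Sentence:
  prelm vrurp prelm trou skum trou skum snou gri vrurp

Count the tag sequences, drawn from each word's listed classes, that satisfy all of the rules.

Candidates per position — 1:prelm {A,D}; 2:vrurp {R}; 3:prelm {A,D}; 4:trou {V,P}; 5:skum {D}; 6:trou {V,P}; 7:skum {D}; 8:snou {V}; 9:gri {A}; 10:vrurp {R}.
There are 16 candidate sequences in total.
Checking each against the rules leaves 8 sequences.
Count = 8.

8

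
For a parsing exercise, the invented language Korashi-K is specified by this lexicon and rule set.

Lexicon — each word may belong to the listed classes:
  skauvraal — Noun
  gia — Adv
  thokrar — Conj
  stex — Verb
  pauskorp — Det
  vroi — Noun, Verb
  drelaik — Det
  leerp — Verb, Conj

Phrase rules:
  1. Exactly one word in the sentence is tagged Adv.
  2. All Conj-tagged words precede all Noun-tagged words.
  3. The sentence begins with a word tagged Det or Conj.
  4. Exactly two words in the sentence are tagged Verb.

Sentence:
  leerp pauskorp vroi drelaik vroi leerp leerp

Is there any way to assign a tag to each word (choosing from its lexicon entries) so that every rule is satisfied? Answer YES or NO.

Candidates per position — 1:leerp {Verb,Conj}; 2:pauskorp {Det}; 3:vroi {Noun,Verb}; 4:drelaik {Det}; 5:vroi {Noun,Verb}; 6:leerp {Verb,Conj}; 7:leerp {Verb,Conj}.
Rule 1 cannot be satisfied by any choice of tags from the lexicon.
So there is no consistent tagging.

NO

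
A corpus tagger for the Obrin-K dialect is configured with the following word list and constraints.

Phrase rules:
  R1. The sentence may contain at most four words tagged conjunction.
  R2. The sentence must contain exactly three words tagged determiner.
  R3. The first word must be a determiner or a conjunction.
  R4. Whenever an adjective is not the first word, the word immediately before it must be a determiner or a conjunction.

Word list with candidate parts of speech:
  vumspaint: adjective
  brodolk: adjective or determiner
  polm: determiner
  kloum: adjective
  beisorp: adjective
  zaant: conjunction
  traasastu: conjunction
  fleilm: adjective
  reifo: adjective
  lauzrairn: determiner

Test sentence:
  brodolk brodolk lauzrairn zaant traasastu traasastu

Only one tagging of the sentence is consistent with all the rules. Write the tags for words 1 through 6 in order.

determiner determiner determiner conjunction conjunction conjunction

Candidates per position — 1:brodolk {adjective,determiner}; 2:brodolk {adjective,determiner}; 3:lauzrairn {determiner}; 4:zaant {conjunction}; 5:traasastu {conjunction}; 6:traasastu {conjunction}.
At position 1, choosing adjective makes rule 2 impossible to satisfy; hence determiner.
At position 2, choosing adjective makes rule 2 impossible to satisfy; hence determiner.
The only consistent sequence is: determiner determiner determiner conjunction conjunction conjunction.
Rule-by-rule: rule 1 ok; rule 2 ok; rule 3 ok; rule 4 ok.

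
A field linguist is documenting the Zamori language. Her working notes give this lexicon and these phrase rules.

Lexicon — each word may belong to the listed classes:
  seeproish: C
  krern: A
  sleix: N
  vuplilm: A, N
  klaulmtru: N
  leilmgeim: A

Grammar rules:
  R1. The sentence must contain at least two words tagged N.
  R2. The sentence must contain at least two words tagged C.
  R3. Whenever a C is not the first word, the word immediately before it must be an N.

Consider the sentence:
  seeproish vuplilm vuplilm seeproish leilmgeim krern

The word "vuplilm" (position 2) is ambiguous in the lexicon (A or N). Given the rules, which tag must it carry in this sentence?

N

Candidates per position — 1:seeproish {C}; 2:vuplilm {A,N}; 3:vuplilm {A,N}; 4:seeproish {C}; 5:leilmgeim {A}; 6:krern {A}.
If word 2 were A, no tagging could satisfy rule 1; so word 2 is N.
If word 3 were A, no tagging could satisfy rule 1; so word 3 is N.
So the tagging must be: C N N C A A.
Check: rule 1 holds; rule 2 holds; rule 3 holds.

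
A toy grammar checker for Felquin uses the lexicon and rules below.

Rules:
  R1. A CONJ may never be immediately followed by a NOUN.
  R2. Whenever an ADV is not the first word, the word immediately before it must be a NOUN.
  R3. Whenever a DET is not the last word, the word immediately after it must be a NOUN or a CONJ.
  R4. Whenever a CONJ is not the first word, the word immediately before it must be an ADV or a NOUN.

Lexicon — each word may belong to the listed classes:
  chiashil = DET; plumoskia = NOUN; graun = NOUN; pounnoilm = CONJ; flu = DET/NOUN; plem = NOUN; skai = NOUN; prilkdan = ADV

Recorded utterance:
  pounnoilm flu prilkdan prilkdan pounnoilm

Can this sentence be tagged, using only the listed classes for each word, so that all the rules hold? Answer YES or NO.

Candidates per position — 1:pounnoilm {CONJ}; 2:flu {DET,NOUN}; 3:prilkdan {ADV}; 4:prilkdan {ADV}; 5:pounnoilm {CONJ}.
Rule 2 cannot be satisfied by any choice of tags from the lexicon.
So there is no consistent tagging.

NO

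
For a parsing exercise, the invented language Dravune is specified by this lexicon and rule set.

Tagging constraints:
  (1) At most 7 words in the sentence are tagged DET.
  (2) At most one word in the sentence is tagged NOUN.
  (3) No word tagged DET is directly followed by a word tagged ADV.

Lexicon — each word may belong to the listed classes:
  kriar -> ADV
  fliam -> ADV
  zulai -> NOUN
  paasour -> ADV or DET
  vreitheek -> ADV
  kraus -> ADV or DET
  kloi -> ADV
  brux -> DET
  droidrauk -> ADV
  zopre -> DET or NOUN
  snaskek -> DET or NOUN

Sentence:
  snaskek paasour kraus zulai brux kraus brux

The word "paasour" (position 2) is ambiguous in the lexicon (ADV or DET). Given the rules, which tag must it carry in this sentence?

Candidates per position — 1:snaskek {DET,NOUN}; 2:paasour {ADV,DET}; 3:kraus {ADV,DET}; 4:zulai {NOUN}; 5:brux {DET}; 6:kraus {ADV,DET}; 7:brux {DET}.
Position 1: tagging it NOUN would leave rule 2 unsatisfiable, so it must be DET.
Position 2: tagging it ADV would leave rule 3 unsatisfiable, so it must be DET.
Position 3: tagging it ADV would leave rule 3 unsatisfiable, so it must be DET.
Position 6: tagging it ADV would leave rule 3 unsatisfiable, so it must be DET.
The unique satisfying tagging is: DET DET DET NOUN DET DET DET.
Check: rule 1 holds; rule 2 holds; rule 3 holds.

DET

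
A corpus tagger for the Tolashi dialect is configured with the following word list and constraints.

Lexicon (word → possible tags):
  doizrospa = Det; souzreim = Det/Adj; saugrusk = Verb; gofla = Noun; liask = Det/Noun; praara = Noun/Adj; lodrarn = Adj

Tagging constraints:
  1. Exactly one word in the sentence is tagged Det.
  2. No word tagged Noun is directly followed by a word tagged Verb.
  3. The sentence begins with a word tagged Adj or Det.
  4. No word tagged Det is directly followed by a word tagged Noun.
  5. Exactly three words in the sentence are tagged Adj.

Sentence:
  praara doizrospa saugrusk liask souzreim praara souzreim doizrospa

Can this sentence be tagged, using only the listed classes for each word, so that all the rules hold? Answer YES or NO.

NO

Candidates per position — 1:praara {Noun,Adj}; 2:doizrospa {Det}; 3:saugrusk {Verb}; 4:liask {Det,Noun}; 5:souzreim {Det,Adj}; 6:praara {Noun,Adj}; 7:souzreim {Det,Adj}; 8:doizrospa {Det}.
Rule 1 cannot be satisfied by any choice of tags from the lexicon.
So there is no consistent tagging.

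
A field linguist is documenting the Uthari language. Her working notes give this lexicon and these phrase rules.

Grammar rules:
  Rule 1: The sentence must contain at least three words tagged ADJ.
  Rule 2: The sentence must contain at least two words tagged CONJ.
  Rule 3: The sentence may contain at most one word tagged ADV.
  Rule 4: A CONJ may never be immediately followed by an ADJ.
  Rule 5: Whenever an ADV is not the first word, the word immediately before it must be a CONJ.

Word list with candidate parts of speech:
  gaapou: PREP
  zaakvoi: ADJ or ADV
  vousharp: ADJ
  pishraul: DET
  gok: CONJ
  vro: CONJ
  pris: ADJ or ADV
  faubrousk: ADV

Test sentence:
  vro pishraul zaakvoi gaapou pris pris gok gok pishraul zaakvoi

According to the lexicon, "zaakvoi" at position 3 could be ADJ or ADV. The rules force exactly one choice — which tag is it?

ADJ

Candidates per position — 1:vro {CONJ}; 2:pishraul {DET}; 3:zaakvoi {ADJ,ADV}; 4:gaapou {PREP}; 5:pris {ADJ,ADV}; 6:pris {ADJ,ADV}; 7:gok {CONJ}; 8:gok {CONJ}; 9:pishraul {DET}; 10:zaakvoi {ADJ,ADV}.
Position 3: ADV is ruled out by rule 5; that leaves ADJ.
Position 5: ADV is ruled out by rule 5; that leaves ADJ.
Position 6: ADV is ruled out by rule 5; that leaves ADJ.
Position 10: ADV is ruled out by rule 5; that leaves ADJ.
The only consistent sequence is: CONJ DET ADJ PREP ADJ ADJ CONJ CONJ DET ADJ.
Rule-by-rule: rule 1 ok; rule 2 ok; rule 3 ok; rule 4 ok; rule 5 ok.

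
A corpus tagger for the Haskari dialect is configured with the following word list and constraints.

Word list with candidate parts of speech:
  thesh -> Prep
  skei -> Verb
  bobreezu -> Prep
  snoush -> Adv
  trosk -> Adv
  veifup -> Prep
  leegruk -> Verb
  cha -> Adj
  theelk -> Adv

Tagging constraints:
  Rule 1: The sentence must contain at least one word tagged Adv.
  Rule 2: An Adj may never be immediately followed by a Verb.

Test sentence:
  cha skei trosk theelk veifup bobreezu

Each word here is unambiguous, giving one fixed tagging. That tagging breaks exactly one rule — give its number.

2

Fixed tagging: Adj Verb Adv Adv Prep Prep.
Checking each rule: R1 ok, R2 fails.
Only rule 2 fails.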